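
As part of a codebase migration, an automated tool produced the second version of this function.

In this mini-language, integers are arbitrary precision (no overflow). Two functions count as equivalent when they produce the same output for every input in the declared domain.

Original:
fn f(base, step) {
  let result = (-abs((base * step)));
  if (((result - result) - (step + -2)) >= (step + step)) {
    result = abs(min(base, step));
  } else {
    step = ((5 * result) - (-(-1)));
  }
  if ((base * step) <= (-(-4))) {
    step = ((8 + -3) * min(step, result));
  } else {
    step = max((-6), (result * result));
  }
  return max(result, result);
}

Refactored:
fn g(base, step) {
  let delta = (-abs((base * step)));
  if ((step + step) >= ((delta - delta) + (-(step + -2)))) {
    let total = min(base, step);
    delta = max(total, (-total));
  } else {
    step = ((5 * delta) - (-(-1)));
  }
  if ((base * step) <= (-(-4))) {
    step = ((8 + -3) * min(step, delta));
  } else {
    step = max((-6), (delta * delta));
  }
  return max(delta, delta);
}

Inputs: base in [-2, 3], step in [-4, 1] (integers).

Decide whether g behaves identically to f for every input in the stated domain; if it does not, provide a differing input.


On input base=-2, step=-4, f returns 4 while g returns -8.
verdict: not equivalent; witness: base=-2, step=-4


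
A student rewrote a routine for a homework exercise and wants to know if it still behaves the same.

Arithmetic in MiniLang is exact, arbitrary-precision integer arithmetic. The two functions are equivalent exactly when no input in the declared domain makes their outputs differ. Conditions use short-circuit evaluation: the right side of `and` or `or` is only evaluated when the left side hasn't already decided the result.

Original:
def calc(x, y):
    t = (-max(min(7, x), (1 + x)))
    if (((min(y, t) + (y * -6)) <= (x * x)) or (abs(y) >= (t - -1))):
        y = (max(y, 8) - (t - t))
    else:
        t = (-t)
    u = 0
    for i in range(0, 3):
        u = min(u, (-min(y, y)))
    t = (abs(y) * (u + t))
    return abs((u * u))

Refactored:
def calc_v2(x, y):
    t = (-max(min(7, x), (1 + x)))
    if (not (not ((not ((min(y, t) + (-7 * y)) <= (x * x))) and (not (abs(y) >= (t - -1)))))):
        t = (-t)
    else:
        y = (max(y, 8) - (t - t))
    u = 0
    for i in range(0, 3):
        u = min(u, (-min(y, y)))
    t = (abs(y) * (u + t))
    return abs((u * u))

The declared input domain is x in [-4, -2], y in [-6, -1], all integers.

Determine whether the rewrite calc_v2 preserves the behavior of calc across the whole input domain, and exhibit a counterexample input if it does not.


Input x=-4, y=-3: 64 from calc versus 0 from calc_v2.
verdict: not equivalent; witness: x=-4, y=-3


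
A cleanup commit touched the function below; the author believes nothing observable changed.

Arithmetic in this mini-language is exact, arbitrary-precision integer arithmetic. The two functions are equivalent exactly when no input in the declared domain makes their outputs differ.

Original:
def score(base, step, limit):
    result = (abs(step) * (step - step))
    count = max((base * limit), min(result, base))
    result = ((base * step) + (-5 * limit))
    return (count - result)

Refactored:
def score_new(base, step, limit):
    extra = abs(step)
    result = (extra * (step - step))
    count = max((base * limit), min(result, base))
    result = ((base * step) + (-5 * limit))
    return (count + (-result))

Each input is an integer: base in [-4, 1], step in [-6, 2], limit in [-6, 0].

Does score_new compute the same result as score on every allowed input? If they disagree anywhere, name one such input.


Comparing the listings, the differences include: local variable names differ; and arithmetic usage differs; and statement counts differ.
One worked example (base=-2, step=-3, limit=-2) — score: result = 0; count = 4; result = 16; return -12; score_new: extra = 3; result = 0; count = 4; result = 16; return -12; agreement on -12.
An exhaustive pass over the 378 declared inputs shows identical outputs.
verdict: equivalent


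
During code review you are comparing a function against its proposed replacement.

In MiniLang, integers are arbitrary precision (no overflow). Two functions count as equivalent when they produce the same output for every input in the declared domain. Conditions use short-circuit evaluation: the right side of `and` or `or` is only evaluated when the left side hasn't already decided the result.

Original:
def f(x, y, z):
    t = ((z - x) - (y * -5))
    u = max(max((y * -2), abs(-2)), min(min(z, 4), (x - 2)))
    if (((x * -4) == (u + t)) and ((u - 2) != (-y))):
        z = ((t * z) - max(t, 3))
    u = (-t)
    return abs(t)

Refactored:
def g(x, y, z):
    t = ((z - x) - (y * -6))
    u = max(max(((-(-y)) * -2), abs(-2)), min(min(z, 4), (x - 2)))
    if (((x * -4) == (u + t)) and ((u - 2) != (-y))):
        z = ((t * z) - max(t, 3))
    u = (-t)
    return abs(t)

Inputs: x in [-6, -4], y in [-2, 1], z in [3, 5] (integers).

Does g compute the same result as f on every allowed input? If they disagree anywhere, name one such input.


Try x=-6, y=-2, z=3.
f: t becomes -1; next u becomes 4; next (((x * -4) == (u + t)) and ((u - 2) != (-y))) evaluates to false; next u becomes 1; next final value 1
g: t becomes -3; next u becomes 4; next (((x * -4) == (u + t)) and ((u - 2) != (-y))) evaluates to false; next u becomes 3; next final value 3
1 != 3, so the rewrite changes behavior.
verdict: not equivalent; witness: x=-6, y=-2, z=3


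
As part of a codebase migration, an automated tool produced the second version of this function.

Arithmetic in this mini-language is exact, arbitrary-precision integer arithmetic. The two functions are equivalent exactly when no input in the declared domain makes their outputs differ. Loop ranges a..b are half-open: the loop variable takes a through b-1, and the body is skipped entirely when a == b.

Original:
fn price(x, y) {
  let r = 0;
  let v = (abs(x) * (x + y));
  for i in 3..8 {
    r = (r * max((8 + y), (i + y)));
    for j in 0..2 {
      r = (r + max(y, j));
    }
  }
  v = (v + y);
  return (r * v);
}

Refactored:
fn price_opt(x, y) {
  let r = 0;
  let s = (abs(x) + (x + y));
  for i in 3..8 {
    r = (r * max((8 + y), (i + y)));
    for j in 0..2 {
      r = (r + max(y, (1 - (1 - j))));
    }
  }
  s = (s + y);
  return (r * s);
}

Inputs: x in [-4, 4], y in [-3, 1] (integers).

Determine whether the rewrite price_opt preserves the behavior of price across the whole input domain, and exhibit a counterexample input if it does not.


At x=-4, y=-3: price gives -24211, price_opt gives -4686.
verdict: not equivalent; witness: x=-4, y=-3


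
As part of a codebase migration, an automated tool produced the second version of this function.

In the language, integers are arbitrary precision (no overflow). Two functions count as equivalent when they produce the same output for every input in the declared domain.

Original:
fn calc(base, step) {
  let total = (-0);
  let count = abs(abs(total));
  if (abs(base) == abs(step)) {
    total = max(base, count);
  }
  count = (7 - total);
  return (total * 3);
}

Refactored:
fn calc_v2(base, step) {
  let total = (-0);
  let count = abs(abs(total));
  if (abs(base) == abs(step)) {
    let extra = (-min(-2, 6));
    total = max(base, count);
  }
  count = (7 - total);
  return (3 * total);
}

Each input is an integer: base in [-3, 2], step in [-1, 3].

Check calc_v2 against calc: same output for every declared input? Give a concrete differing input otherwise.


Differences: min/max/abs usage differs; and statement counts differ; and local variable names differ; and constant usage differs — yet all 30 inputs agree.
verdict: equivalent


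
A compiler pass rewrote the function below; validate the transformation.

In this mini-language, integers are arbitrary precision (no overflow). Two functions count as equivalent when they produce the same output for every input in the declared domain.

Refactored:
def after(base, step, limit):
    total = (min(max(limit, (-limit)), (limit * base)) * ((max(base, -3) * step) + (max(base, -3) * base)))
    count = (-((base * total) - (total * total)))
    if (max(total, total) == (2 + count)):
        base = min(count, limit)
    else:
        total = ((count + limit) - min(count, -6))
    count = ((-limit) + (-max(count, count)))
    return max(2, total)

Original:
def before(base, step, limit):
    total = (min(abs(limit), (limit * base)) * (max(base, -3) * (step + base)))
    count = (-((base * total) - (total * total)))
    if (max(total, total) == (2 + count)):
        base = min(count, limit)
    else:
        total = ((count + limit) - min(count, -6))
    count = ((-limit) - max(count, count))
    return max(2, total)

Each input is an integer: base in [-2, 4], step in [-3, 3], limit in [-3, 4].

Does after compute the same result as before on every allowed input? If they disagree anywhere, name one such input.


Side by side, the visible changes include: min/max/abs usage differs, plus constant usage differs, plus arithmetic usage differs.
One worked example (base=1, step=1, limit=-2) — before: total becomes -4; next count becomes 20; next (max(total, total) == (2 + count)) evaluates to false; next total becomes 24; next count becomes -18; next final value 24; after: total becomes -4; next count becomes 20; next (max(total, total) == (2 + count)) evaluates to false; next total becomes 24; next count becomes -18; next final value 24; agreement on 24.
Across all 392 domain points the two functions coincide.
verdict: equivalent


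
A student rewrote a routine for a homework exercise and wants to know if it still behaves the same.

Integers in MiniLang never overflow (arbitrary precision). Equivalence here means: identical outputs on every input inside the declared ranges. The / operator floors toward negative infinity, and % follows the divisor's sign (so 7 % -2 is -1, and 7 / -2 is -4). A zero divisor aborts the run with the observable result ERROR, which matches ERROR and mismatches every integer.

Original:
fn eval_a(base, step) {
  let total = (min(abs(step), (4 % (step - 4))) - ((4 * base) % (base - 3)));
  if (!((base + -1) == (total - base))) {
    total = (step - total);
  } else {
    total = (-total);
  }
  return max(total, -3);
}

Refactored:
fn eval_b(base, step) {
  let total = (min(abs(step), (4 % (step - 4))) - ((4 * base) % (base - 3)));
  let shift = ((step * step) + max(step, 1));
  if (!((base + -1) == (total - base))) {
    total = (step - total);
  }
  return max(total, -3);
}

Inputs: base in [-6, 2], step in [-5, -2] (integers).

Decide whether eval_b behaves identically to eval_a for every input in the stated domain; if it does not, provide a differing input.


There is a counterexample at base=-1, step=-3: 3 on one side, -3 on the other.
eval_a: total becomes -3; next (!((base + -1) == (total - base))) evaluates to false; next total becomes 3; next final value 3
eval_b: total becomes -3; next shift becomes 10; next (!((base + -1) == (total - base))) evaluates to false; next final value -3
verdict: not equivalent; witness: base=-1, step=-3


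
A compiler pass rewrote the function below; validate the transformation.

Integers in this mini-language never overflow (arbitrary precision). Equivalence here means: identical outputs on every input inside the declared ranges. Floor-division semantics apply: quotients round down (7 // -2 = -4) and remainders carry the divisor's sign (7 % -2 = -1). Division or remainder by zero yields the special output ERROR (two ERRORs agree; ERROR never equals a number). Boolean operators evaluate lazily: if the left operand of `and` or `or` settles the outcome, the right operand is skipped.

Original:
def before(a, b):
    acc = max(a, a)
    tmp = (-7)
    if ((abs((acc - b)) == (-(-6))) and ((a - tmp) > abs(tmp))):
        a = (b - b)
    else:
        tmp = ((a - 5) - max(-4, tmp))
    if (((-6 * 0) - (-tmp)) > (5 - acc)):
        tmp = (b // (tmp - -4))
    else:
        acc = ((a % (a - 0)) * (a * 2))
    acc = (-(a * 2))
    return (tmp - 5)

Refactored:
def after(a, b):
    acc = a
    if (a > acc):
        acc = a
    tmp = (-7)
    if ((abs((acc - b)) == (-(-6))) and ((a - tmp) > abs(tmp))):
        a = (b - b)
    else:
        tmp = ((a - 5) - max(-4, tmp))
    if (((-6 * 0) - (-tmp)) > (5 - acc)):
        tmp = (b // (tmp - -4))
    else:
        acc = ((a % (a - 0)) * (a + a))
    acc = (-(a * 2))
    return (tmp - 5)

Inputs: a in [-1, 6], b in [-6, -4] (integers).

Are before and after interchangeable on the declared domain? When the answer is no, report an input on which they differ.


Side by side, the visible changes include: min/max/abs usage differs, plus arithmetic usage differs, plus comparison usage differs, plus statement counts differ, plus branching structure differs, plus constant usage differs.
Spot check at a=2, b=-6 — before: acc becomes 2; next tmp becomes -7; next ((abs((acc - b)) == (-(-6))) and ((a - tmp) > abs(tmp))) evaluates to false; next tmp becomes 1; next (((-6 * 0) - (-tmp)) > (5 - acc)) evaluates to false; next acc becomes 0; next acc becomes -4; next final value -4. after: acc becomes 2; next (a > acc) evaluates to false; next tmp becomes -7; next ((abs((acc - b)) == (-(-6))) and ((a - tmp) > abs(tmp))) evaluates to false; next tmp becomes 1; next (((-6 * 0) - (-tmp)) > (5 - acc)) evaluates to false; next acc becomes 0; next acc becomes -4; next final value -4. Both give -4.
Every one of the 24 inputs gives matching results.
verdict: equivalent


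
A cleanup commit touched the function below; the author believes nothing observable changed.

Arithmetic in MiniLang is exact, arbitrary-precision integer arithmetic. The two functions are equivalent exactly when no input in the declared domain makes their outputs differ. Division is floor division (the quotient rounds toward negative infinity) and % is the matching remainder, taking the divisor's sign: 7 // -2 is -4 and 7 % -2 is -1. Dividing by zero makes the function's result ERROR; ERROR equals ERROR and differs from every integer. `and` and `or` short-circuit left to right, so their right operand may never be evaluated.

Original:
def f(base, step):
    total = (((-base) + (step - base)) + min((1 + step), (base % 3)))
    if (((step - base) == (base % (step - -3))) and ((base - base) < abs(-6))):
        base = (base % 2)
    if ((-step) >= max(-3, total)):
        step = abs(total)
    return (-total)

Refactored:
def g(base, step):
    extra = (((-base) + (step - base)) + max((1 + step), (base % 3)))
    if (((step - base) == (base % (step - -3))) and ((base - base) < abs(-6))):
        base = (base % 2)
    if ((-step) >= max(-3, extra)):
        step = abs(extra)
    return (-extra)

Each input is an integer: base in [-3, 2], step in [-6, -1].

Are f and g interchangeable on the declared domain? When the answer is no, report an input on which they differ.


At base=-3, step=-6: f gives 5, g gives 0.
verdict: not equivalent; witness: base=-3, step=-6


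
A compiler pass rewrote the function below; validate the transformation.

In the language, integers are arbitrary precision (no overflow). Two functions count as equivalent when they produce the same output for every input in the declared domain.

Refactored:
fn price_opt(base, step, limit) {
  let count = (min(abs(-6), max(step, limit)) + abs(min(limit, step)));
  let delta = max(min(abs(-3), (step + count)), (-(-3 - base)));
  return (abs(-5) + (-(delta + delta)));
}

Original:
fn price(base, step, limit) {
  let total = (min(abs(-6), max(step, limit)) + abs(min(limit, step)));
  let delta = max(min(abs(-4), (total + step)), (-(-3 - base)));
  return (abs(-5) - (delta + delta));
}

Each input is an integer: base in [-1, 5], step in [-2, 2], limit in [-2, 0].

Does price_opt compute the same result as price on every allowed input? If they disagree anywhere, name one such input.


The rewrite breaks on base=-1, step=1, limit=-2, where the results are -3 and -1.
price: total = 3; delta = 4; return -3
price_opt: count = 3; delta = 3; return -1
verdict: not equivalent; witness: base=-1, step=1, limit=-2


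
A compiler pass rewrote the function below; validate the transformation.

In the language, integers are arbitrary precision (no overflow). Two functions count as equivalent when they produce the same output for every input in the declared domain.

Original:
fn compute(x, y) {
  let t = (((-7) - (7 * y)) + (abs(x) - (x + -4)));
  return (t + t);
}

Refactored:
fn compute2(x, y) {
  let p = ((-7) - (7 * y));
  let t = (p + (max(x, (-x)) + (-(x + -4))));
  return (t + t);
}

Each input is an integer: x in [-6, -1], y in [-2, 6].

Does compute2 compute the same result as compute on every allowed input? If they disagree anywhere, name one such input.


Changes here: arithmetic usage differs, plus statement counts differ, plus min/max/abs usage differs, plus local variable names differ; the full 54-point sweep finds no disagreement.
verdict: equivalent


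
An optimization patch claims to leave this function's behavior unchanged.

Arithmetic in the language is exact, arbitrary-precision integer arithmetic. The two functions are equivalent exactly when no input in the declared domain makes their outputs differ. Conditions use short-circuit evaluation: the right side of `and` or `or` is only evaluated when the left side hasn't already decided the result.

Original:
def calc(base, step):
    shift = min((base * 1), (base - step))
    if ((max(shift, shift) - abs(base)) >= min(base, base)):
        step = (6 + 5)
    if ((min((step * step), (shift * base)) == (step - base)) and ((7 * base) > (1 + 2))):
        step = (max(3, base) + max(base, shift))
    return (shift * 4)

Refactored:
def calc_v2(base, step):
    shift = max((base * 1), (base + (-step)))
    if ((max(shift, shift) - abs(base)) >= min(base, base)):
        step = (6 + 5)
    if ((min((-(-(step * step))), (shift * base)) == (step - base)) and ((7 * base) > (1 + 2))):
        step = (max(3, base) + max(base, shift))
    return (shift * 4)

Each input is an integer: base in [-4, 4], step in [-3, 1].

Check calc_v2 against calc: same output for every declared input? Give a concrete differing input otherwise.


Try base=-4, step=-3.
calc: shift := -4 | ((max(shift, shift) - abs(base)) >= min(base, base)): false | ((min((step * step), (shift * base)) == (step - base)) and ((7 * base) > (1 + 2))): false | result -16
calc_v2: shift := -1 | ((max(shift, shift) - abs(base)) >= min(base, base)): false | ((min((-(-(step * step))), (shift * base)) == (step - base)) and ((7 * base) > (1 + 2))): false | result -4
-16 vs -4 — the two versions disagree here.
verdict: not equivalent; witness: base=-4, step=-3


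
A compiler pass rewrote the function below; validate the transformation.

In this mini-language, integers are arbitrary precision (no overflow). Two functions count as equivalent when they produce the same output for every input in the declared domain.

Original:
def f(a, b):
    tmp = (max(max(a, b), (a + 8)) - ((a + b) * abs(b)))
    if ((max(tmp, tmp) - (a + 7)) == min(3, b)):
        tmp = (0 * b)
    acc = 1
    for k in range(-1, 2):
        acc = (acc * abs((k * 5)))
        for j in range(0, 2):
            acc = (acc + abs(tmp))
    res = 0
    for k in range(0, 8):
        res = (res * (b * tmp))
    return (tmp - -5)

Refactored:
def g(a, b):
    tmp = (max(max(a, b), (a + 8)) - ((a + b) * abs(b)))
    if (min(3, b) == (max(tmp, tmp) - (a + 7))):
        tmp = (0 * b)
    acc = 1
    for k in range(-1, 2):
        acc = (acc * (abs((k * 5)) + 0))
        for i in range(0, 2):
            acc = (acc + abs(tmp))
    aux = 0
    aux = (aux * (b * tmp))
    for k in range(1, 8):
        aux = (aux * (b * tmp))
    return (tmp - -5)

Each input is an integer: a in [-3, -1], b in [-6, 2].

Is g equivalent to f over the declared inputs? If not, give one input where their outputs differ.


Side by side, the visible changes include: statement counts differ, local variable names differ, arithmetic usage differs, constant usage differs, loop structure differs.
As a probe, take a=-2, b=-5: f runs tmp becomes 41; next ((max(tmp, tmp) - (a + 7)) == min(3, b)) evaluates to false; next acc becomes 1; next at k=-1:; next acc becomes 5; next at j=0:; next acc becomes 46; next at j=1:; next acc becomes 87; next at k=0:; next acc becomes 0; next at j=0:; next acc becomes 41; next at j=1:; next acc becomes 82; next at k=1:; next acc becomes 410; next at j=0:; next acc becomes 451; next at j=1:; next acc becomes 492; next res becomes 0; next at k=0:; next res becomes 0; next at k=1:; next res becomes 0; next at k=2:; next res becomes 0; next at k=3:; next res becomes 0; next at k=4:; next res becomes 0; next at k=5:; next res becomes 0; next at k=6:; next res becomes 0; next at k=7:; next res becomes 0; next final value 46; g runs tmp becomes 41; next (min(3, b) == (max(tmp, tmp) - (a + 7))) evaluates to false; next acc becomes 1; next at k=-1:; next acc becomes 5; next at i=0:; next acc becomes 46; next at i=1:; next acc becomes 87; next at k=0:; next acc becomes 0; next at i=0:; next acc becomes 41; next at i=1:; next acc becomes 82; next at k=1:; next acc becomes 410; next at i=0:; next acc becomes 451; next at i=1:; next acc becomes 492; next aux becomes 0; next aux becomes 0; next at k=1:; next aux becomes 0; next at k=2:; next aux becomes 0; next at k=3:; next aux becomes 0; next at k=4:; next aux becomes 0; next at k=5:; next aux becomes 0; next at k=6:; next aux becomes 0; next at k=7:; next aux becomes 0; next final value 46; both end at 46.
Every one of the 27 inputs gives matching results.
verdict: equivalent


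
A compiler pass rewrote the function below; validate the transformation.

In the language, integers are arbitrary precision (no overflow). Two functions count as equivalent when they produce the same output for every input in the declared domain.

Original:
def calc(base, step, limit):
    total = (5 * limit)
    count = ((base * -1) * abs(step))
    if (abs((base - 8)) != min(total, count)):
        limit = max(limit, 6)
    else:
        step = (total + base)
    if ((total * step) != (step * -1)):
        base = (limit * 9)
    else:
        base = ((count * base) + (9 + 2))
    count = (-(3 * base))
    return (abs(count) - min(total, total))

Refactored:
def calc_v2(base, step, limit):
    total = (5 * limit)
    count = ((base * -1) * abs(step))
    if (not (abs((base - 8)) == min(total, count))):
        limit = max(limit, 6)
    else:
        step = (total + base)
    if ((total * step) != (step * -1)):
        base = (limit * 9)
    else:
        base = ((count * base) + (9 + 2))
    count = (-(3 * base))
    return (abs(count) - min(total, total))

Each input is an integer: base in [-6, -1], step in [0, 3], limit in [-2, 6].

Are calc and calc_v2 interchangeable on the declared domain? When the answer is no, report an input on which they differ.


The two versions differ — the changes include boolean connective usage differs, and comparison usage differs.
Tracing base=-6, step=1, limit=-2: calc: total becomes -10; next count becomes 6; next (abs((base - 8)) != min(total, count)) evaluates to true; next limit becomes 6; next ((total * step) != (step * -1)) evaluates to true; next base becomes 54; next count becomes -162; next final value 172 | calc_v2: total becomes -10; next count becomes 6; next (not (abs((base - 8)) == min(total, count))) evaluates to true; next limit becomes 6; next ((total * step) != (step * -1)) evaluates to true; next base becomes 54; next count becomes -162; next final value 172 — matching result 172.
Every one of the 216 inputs gives matching results.
verdict: equivalent


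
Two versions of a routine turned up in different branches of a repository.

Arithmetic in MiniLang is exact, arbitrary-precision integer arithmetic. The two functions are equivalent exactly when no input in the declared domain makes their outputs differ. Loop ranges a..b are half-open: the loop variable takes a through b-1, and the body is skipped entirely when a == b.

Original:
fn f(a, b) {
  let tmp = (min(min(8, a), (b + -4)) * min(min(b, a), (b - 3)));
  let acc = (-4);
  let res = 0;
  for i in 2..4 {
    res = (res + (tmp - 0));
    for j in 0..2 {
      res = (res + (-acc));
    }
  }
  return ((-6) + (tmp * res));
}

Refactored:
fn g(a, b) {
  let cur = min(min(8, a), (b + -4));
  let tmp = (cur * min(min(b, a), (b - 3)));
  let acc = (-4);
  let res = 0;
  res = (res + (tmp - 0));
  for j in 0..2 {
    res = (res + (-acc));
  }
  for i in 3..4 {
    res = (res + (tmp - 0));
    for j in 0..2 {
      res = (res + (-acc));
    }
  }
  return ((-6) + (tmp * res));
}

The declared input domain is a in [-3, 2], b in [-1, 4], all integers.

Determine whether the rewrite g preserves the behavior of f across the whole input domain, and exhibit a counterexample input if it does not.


Behavior is preserved: although loop structure differs; local variable names differ; arithmetic usage differs; constant usage differs; statement counts differ, the outputs never diverge.
As a probe, take a=-2, b=0: f runs tmp becomes 12; next acc becomes -4; next res becomes 0; next at i=2:; next res becomes 12; next at j=0:; next res becomes 16; next at j=1:; next res becomes 20; next at i=3:; next res becomes 32; next at j=0:; next res becomes 36; next at j=1:; next res becomes 40; next final value 474; g runs cur becomes -4; next tmp becomes 12; next acc becomes -4; next res becomes 0; next res becomes 12; next at j=0:; next res becomes 16; next at j=1:; next res becomes 20; next at i=3:; next res becomes 32; next at j=0:; next res becomes 36; next at j=1:; next res becomes 40; next final value 474; both end at 474.
Sweeping the whole domain (36 inputs) finds no disagreement.
verdict: equivalent


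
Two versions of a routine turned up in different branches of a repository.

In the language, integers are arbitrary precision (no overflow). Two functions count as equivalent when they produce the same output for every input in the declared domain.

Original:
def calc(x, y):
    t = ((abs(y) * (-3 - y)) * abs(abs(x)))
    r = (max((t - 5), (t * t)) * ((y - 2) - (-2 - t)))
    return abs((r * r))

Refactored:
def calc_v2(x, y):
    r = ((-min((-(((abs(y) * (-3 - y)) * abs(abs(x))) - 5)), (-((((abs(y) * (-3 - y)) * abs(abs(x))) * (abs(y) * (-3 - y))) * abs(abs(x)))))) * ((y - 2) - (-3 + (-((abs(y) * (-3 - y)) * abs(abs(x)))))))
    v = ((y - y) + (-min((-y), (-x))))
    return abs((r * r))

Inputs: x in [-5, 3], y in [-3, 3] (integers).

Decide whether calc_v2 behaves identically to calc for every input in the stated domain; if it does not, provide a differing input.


Try x=-5, y=-2.
calc: t=-10, then r=-1200, then returns 1440000
calc_v2: r=-1100, then v=-2, then returns 1210000
1440000 vs 1210000 — the two versions disagree here.
verdict: not equivalent; witness: x=-5, y=-2


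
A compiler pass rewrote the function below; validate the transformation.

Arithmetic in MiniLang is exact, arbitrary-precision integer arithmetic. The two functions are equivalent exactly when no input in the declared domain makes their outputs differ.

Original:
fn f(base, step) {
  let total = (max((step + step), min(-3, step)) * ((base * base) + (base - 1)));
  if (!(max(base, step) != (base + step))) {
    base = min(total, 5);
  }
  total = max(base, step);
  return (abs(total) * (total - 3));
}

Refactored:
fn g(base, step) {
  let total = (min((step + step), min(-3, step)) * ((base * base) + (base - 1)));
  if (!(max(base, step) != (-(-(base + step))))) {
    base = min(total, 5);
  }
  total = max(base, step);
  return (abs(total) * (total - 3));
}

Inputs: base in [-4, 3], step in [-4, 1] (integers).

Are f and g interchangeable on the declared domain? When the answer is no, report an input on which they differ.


The rewrite breaks on base=0, step=1, where the results are -2 and 0.
f: total = -2; (!(max(base, step) != (base + step))) -> true; base = -2; total = 1; return -2
g: total = 3; (!(max(base, step) != (-(-(base + step))))) -> true; base = 3; total = 3; return 0
verdict: not equivalent; witness: base=0, step=1


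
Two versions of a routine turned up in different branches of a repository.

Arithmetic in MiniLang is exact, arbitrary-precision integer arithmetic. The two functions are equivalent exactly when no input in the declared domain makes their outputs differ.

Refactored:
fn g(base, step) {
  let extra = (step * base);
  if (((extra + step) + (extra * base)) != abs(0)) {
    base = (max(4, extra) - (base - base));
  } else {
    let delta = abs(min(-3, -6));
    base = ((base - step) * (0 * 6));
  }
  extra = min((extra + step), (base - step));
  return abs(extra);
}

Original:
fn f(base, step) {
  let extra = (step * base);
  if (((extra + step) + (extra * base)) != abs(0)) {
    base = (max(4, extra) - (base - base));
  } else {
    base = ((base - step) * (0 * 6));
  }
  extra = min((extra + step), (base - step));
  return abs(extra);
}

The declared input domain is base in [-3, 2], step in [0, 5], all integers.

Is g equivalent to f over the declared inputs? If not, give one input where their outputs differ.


Behavior is preserved: although local variable names differ; min/max/abs usage differs; statement counts differ; constant usage differs, the outputs never diverge.
Tracing base=-1, step=5: f: extra = -5; (((extra + step) + (extra * base)) != abs(0)) -> true; base = 4; extra = -1; return 1 | g: extra = -5; (((extra + step) + (extra * base)) != abs(0)) -> true; base = 4; extra = -1; return 1 — matching result 1.
Across all 36 domain points the two functions coincide.
verdict: equivalent


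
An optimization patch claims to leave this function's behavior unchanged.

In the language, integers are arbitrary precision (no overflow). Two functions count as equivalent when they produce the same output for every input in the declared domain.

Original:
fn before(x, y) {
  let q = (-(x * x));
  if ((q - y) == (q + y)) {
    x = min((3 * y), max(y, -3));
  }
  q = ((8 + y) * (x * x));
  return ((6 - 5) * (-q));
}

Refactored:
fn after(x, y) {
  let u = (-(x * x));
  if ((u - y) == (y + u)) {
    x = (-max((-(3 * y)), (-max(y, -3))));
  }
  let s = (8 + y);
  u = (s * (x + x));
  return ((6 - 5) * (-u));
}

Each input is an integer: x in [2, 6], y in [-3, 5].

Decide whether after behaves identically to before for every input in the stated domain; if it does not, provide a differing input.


Take x=3, y=-3.
before: q = -9; ((q - y) == (q + y)) -> false; q = 45; return -45
after: u = -9; ((u - y) == (y + u)) -> false; s = 5; u = 30; return -30
-45 vs -30 — the two versions disagree here.
verdict: not equivalent; witness: x=3, y=-3


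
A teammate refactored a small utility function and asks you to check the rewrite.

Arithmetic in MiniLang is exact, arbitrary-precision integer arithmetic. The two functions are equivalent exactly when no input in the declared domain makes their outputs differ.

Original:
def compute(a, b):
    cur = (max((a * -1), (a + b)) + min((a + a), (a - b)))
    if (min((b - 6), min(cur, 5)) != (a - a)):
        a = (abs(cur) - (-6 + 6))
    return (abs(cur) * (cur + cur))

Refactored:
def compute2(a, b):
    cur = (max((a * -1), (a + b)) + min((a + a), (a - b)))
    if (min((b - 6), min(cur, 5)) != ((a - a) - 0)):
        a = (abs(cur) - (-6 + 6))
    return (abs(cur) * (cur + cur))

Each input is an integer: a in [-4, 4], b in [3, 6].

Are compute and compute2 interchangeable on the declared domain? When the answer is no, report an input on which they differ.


Changes here: constant usage differs; also arithmetic usage differs; the full 36-point sweep finds no disagreement.
verdict: equivalent


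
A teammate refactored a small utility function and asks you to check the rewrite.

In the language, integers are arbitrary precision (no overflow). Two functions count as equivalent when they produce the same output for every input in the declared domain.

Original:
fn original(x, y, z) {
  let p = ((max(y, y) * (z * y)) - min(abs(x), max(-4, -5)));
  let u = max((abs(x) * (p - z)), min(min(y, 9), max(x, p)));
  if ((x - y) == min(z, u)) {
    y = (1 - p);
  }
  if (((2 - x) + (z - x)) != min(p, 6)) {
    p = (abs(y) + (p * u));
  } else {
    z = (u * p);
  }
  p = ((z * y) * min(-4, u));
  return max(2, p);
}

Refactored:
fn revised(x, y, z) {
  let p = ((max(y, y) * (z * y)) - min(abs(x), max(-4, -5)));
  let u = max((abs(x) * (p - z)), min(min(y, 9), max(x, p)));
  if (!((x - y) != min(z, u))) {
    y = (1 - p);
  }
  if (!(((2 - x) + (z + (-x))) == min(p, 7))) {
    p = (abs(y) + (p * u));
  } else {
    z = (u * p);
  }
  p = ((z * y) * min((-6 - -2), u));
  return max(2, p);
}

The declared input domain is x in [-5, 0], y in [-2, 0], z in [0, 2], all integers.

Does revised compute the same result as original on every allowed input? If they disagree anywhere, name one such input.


x=-2, y=-2, z=1 yields 8 from original but 896 from revised.
verdict: not equivalent; witness: x=-2, y=-2, z=1


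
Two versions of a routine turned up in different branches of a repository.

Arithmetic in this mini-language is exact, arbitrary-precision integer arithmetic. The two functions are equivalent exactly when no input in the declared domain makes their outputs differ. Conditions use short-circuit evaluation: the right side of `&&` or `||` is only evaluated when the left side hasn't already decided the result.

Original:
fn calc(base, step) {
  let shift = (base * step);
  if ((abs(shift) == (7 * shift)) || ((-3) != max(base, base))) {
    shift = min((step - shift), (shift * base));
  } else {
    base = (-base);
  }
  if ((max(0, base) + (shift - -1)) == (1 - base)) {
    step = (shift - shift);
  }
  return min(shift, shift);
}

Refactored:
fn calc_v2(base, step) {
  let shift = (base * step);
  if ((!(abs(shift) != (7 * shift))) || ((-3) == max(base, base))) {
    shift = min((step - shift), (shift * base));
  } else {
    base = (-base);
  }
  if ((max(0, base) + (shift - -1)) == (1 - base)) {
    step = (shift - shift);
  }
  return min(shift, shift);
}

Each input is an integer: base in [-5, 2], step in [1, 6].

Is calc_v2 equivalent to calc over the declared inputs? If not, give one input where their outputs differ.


There is a counterexample at base=-5, step=1: 6 on one side, -5 on the other.
calc: shift becomes -5; next ((abs(shift) == (7 * shift)) || ((-3) != max(base, base))) evaluates to true; next shift becomes 6; next ((max(0, base) + (shift - -1)) == (1 - base)) evaluates to false; next final value 6
calc_v2: shift becomes -5; next ((!(abs(shift) != (7 * shift))) || ((-3) == max(base, base))) evaluates to false; next base becomes 5; next ((max(0, base) + (shift - -1)) == (1 - base)) evaluates to false; next final value -5
verdict: not equivalent; witness: base=-5, step=1


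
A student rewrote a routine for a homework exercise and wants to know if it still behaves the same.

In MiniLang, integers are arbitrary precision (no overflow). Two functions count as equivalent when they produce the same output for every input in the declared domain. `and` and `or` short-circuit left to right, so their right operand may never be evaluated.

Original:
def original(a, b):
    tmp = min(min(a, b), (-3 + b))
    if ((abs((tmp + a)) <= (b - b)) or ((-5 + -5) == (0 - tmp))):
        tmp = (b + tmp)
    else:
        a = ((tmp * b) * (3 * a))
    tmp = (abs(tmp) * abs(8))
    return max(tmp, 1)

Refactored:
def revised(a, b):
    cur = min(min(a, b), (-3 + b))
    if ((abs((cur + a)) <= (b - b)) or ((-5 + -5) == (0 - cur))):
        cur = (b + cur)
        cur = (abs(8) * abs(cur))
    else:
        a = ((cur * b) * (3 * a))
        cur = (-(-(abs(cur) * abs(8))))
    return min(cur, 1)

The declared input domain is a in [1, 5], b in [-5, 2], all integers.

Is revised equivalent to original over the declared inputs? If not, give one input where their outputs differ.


There is a counterexample at a=1, b=-5: 64 on one side, 1 on the other.
original: tmp=-8, then ((abs((tmp + a)) <= (b - b)) or ((-5 + -5) == (0 - tmp))) is false, then a=120, then tmp=64, then returns 64
revised: cur=-8, then ((abs((cur + a)) <= (b - b)) or ((-5 + -5) == (0 - cur))) is false, then a=120, then cur=64, then returns 1
verdict: not equivalent; witness: a=1, b=-5


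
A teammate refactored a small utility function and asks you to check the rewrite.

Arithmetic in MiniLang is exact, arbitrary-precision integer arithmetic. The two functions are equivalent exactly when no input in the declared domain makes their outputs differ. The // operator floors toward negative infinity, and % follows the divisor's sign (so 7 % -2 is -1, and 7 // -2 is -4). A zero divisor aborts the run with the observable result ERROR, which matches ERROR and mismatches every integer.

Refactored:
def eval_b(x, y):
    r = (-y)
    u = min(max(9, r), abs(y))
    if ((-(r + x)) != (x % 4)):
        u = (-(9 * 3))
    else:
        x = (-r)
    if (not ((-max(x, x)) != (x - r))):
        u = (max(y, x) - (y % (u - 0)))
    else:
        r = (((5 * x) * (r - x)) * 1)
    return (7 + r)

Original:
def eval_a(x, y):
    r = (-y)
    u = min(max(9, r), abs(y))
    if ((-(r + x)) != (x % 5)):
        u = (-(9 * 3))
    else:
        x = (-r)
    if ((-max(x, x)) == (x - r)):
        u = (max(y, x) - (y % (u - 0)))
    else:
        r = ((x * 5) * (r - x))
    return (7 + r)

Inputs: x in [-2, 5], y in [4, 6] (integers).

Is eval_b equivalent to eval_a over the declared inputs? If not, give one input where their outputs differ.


On input x=5, y=6, eval_a returns -268 while eval_b returns -353.
verdict: not equivalent; witness: x=5, y=6


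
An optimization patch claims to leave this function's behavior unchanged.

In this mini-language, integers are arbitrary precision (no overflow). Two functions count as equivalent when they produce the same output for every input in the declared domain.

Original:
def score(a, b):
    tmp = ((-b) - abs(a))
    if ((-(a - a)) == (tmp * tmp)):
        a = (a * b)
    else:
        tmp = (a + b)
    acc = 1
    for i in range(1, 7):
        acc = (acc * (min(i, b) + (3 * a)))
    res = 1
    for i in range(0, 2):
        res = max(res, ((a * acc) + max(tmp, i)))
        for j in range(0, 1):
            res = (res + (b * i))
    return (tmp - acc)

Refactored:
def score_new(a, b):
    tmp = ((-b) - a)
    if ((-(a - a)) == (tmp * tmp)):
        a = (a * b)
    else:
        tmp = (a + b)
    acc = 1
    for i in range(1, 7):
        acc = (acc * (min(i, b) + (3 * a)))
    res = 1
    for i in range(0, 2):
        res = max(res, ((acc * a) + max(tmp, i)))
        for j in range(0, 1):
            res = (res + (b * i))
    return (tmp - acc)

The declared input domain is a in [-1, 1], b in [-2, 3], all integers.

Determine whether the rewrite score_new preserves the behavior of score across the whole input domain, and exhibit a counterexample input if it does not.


Not equivalent: a=-1, b=-1 separates them (-64 vs -4098).
score: tmp becomes 0; next ((-(a - a)) == (tmp * tmp)) evaluates to true; next a becomes 1; next acc becomes 1; next at i=1:; next acc becomes 2; next at i=2:; next acc becomes 4; next at i=3:; next acc becomes 8; next at i=4:; next acc becomes 16; next at i=5:; next acc becomes 32; next at i=6:; next acc becomes 64; next res becomes 1; next at i=0:; next res becomes 64; next at j=0:; next res becomes 64; next at i=1:; next res becomes 65; next at j=0:; next res becomes 64; next final value -64
score_new: tmp becomes 2; next ((-(a - a)) == (tmp * tmp)) evaluates to false; next tmp becomes -2; next acc becomes 1; next at i=1:; next acc becomes -4; next at i=2:; next acc becomes 16; next at i=3:; next acc becomes -64; next at i=4:; next acc becomes 256; next at i=5:; next acc becomes -1024; next at i=6:; next acc becomes 4096; next res becomes 1; next at i=0:; next res becomes 1; next at j=0:; next res becomes 1; next at i=1:; next res becomes 1; next at j=0:; next res becomes 0; next final value -4098
verdict: not equivalent; witness: a=-1, b=-1


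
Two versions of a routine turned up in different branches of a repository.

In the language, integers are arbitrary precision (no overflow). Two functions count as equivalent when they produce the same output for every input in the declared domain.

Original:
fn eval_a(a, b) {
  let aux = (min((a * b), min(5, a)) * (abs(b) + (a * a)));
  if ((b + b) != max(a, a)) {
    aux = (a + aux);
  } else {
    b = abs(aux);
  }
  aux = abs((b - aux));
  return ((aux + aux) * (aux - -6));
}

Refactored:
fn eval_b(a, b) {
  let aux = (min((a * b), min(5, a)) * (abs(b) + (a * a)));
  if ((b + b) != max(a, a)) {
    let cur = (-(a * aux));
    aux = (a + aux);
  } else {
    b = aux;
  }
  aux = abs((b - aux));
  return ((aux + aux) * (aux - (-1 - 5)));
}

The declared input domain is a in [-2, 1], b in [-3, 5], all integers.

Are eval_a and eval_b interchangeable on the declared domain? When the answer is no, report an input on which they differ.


There is a counterexample at a=-2, b=-1: 1040 on one side, 0 on the other.
eval_a: aux=-10, then ((b + b) != max(a, a)) is false, then b=10, then aux=20, then returns 1040
eval_b: aux=-10, then ((b + b) != max(a, a)) is false, then b=-10, then aux=0, then returns 0
verdict: not equivalent; witness: a=-2, b=-1
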